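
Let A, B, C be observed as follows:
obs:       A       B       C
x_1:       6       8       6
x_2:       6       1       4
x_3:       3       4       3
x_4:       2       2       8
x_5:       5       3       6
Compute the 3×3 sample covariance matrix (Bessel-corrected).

Step 1 — column means:
  mean(A) = (6 + 6 + 3 + 2 + 5) / 5 = 22/5 = 4.4
  mean(B) = (8 + 1 + 4 + 2 + 3) / 5 = 18/5 = 3.6
  mean(C) = (6 + 4 + 3 + 8 + 6) / 5 = 27/5 = 5.4

Step 2 — sample covariance S[i,j] = (1/(n-1)) · Σ_k (x_{k,i} - mean_i) · (x_{k,j} - mean_j), with n-1 = 4.
  S[A,A] = ((1.6)·(1.6) + (1.6)·(1.6) + (-1.4)·(-1.4) + (-2.4)·(-2.4) + (0.6)·(0.6)) / 4 = 13.2/4 = 3.3
  S[A,B] = ((1.6)·(4.4) + (1.6)·(-2.6) + (-1.4)·(0.4) + (-2.4)·(-1.6) + (0.6)·(-0.6)) / 4 = 5.8/4 = 1.45
  S[A,C] = ((1.6)·(0.6) + (1.6)·(-1.4) + (-1.4)·(-2.4) + (-2.4)·(2.6) + (0.6)·(0.6)) / 4 = -3.8/4 = -0.95
  S[B,B] = ((4.4)·(4.4) + (-2.6)·(-2.6) + (0.4)·(0.4) + (-1.6)·(-1.6) + (-0.6)·(-0.6)) / 4 = 29.2/4 = 7.3
  S[B,C] = ((4.4)·(0.6) + (-2.6)·(-1.4) + (0.4)·(-2.4) + (-1.6)·(2.6) + (-0.6)·(0.6)) / 4 = 0.8/4 = 0.2
  S[C,C] = ((0.6)·(0.6) + (-1.4)·(-1.4) + (-2.4)·(-2.4) + (2.6)·(2.6) + (0.6)·(0.6)) / 4 = 15.2/4 = 3.8

S is symmetric (S[j,i] = S[i,j]). Assembling:

S = [[3.3, 1.45, -0.95],
 [1.45, 7.3, 0.2],
 [-0.95, 0.2, 3.8]]


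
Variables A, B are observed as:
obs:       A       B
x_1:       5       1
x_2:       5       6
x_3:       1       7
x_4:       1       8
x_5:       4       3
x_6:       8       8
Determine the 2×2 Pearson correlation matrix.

Step 1 — column means:
  mean(A) = (5 + 5 + 1 + 1 + 4 + 8) / 6 = 24/6 = 4
  mean(B) = (1 + 6 + 7 + 8 + 3 + 8) / 6 = 33/6 = 5.5

Step 2 — sample variances and covariances s[i,j] = (1/(n-1)) · Σ_k (x_{k,i} - mean_i) · (x_{k,j} - mean_j), with n-1 = 5:
  s[A,A] = ((1)·(1) + (1)·(1) + (-3)·(-3) + (-3)·(-3) + (0)·(0) + (4)·(4)) / 5 = 36/5 = 7.2
  s[A,B] = ((1)·(-4.5) + (1)·(0.5) + (-3)·(1.5) + (-3)·(2.5) + (0)·(-2.5) + (4)·(2.5)) / 5 = -6/5 = -1.2
  s[B,B] = ((-4.5)·(-4.5) + (0.5)·(0.5) + (1.5)·(1.5) + (2.5)·(2.5) + (-2.5)·(-2.5) + (2.5)·(2.5)) / 5 = 41.5/5 = 8.3
  Sample standard deviations s_i = √(s[i,i]):
  s(A) = √(7.2) = 2.6833
  s(B) = √(8.3) = 2.881

Step 3 — r_{ij} = s_{ij} / (s_i · s_j):
  r[A,A] = 1 (diagonal).
  r[A,B] = -1.2 / (2.6833 · 2.881) = -1.2 / 7.7305 = -0.1552
  r[B,B] = 1 (diagonal).

R is symmetric with unit diagonal. Assembling:

R = [[1, -0.1552],
 [-0.1552, 1]]


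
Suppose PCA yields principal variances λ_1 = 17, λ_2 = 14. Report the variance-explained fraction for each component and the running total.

Step 1 — total variance = trace(Sigma) = Σ λ_i = 17 + 14 = 31.

Step 2 — fraction explained by component i = λ_i / Σ λ:
  PC1: 17/31 = 0.5484
  PC2: 14/31 = 0.4516

Step 3 — cumulative fraction after k components = (λ_1 + ... + λ_k) / Σ λ:
  k = 1: 17/31 = 0.5484
  k = 2: (17 + 14)/31 = 31/31 = 1

Summary (fraction, with percent):

explained: PC1 0.5484 (54.84%), PC2 0.4516 (45.16%);  cumulative: 0.5484, 1


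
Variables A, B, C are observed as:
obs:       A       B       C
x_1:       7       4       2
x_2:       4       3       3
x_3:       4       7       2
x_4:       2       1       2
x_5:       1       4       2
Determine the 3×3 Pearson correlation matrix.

Step 1 — column means:
  mean(A) = (7 + 4 + 4 + 2 + 1) / 5 = 18/5 = 3.6
  mean(B) = (4 + 3 + 7 + 1 + 4) / 5 = 19/5 = 3.8
  mean(C) = (2 + 3 + 2 + 2 + 2) / 5 = 11/5 = 2.2

Step 2 — sample variances and covariances s[i,j] = (1/(n-1)) · Σ_k (x_{k,i} - mean_i) · (x_{k,j} - mean_j), with n-1 = 4:
  s[A,A] = ((3.4)·(3.4) + (0.4)·(0.4) + (0.4)·(0.4) + (-1.6)·(-1.6) + (-2.6)·(-2.6)) / 4 = 21.2/4 = 5.3
  s[A,B] = ((3.4)·(0.2) + (0.4)·(-0.8) + (0.4)·(3.2) + (-1.6)·(-2.8) + (-2.6)·(0.2)) / 4 = 5.6/4 = 1.4
  s[A,C] = ((3.4)·(-0.2) + (0.4)·(0.8) + (0.4)·(-0.2) + (-1.6)·(-0.2) + (-2.6)·(-0.2)) / 4 = 0.4/4 = 0.1
  s[B,B] = ((0.2)·(0.2) + (-0.8)·(-0.8) + (3.2)·(3.2) + (-2.8)·(-2.8) + (0.2)·(0.2)) / 4 = 18.8/4 = 4.7
  s[B,C] = ((0.2)·(-0.2) + (-0.8)·(0.8) + (3.2)·(-0.2) + (-2.8)·(-0.2) + (0.2)·(-0.2)) / 4 = -0.8/4 = -0.2
  s[C,C] = ((-0.2)·(-0.2) + (0.8)·(0.8) + (-0.2)·(-0.2) + (-0.2)·(-0.2) + (-0.2)·(-0.2)) / 4 = 0.8/4 = 0.2
  Sample standard deviations s_i = √(s[i,i]):
  s(A) = √(5.3) = 2.3022
  s(B) = √(4.7) = 2.1679
  s(C) = √(0.2) = 0.4472

Step 3 — r_{ij} = s_{ij} / (s_i · s_j):
  r[A,A] = 1 (diagonal).
  r[A,B] = 1.4 / (2.3022 · 2.1679) = 1.4 / 4.991 = 0.2805
  r[A,C] = 0.1 / (2.3022 · 0.4472) = 0.1 / 1.0296 = 0.0971
  r[B,B] = 1 (diagonal).
  r[B,C] = -0.2 / (2.1679 · 0.4472) = -0.2 / 0.9695 = -0.2063
  r[C,C] = 1 (diagonal).

R is symmetric with unit diagonal. Assembling:

R = [[1, 0.2805, 0.0971],
 [0.2805, 1, -0.2063],
 [0.0971, -0.2063, 1]]


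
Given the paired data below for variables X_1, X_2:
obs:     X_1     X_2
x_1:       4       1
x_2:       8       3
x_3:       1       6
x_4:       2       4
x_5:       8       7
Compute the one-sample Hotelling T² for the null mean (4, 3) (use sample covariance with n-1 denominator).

Step 1 — sample mean vector:
  mean(X_1) = (4 + 8 + 1 + 2 + 8) / 5 = 23/5 = 4.6
  mean(X_2) = (1 + 3 + 6 + 4 + 7) / 5 = 21/5 = 4.2
  x̄ = (4.6, 4.2),  deviation x̄ - mu_0 = (4.6, 4.2) - (4, 3) = (0.6, 1.2).

Step 2 — sample covariance matrix, S[i,j] = (1/(n-1)) · Σ_k (x_{k,i} - mean_i) · (x_{k,j} - mean_j), divisor n-1 = 4:
  S[X_1,X_1] = ((-0.6)·(-0.6) + (3.4)·(3.4) + (-3.6)·(-3.6) + (-2.6)·(-2.6) + (3.4)·(3.4)) / 4 = 43.2/4 = 10.8
  S[X_1,X_2] = ((-0.6)·(-3.2) + (3.4)·(-1.2) + (-3.6)·(1.8) + (-2.6)·(-0.2) + (3.4)·(2.8)) / 4 = 1.4/4 = 0.35
  S[X_2,X_2] = ((-3.2)·(-3.2) + (-1.2)·(-1.2) + (1.8)·(1.8) + (-0.2)·(-0.2) + (2.8)·(2.8)) / 4 = 22.8/4 = 5.7
  S = [[10.8, 0.35],
 [0.35, 5.7]].

Step 3 — invert S. det(S) = 10.8·5.7 - (0.35)² = 61.4375.
  S^{-1} = (1/det) · [[d, -b], [-b, a]] = [[0.0928, -0.0057],
 [-0.0057, 0.1758]].

Step 4 — quadratic form (x̄ - mu_0)^T · S^{-1} · (x̄ - mu_0):
  S^{-1} · (x̄ - mu_0) = (0.0488, 0.2075),
  (x̄ - mu_0)^T · [...] = (0.6)·(0.0488) + (1.2)·(0.2075) = 0.2783.

Step 5 — scale by n: T² = 5 · 0.2783 = 1.3917.

T² ≈ 1.3917


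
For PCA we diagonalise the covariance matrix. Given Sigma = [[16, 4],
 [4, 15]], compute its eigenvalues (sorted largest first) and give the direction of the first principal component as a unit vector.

Step 1 — characteristic polynomial of 2×2 Sigma:
  det(Sigma - λI) = λ² - trace · λ + det = 0.
  trace = 16 + 15 = 31, det = 16·15 - (4)² = 224.
Step 2 — discriminant:
  Δ = trace² - 4·det = 961 - 896 = 65.
Step 3 — eigenvalues:
  λ = (trace ± √Δ)/2 = (31 ± 8.0623)/2,
  λ_1 = 19.5311,  λ_2 = 11.4689.

Step 4 — unit eigenvector for λ_1: solve (Sigma - λ_1 I)v = 0. First row:
  (16 - 19.5311)·v_x + (4)·v_y = 0, i.e. (-3.5311)·v_x + (4)·v_y = 0,
  so v ∝ (b, λ_1 - a) = (4, 3.5311) = u.
  ||u|| = √((4)² + (3.5311)²) = √(28.4689) ≈ 5.3356,
  v_1 = u/||u|| ≈ (0.7497, 0.6618) (||v_1|| = 1).

λ_1 = 19.5311,  λ_2 = 11.4689;  v_1 ≈ (0.7497, 0.6618)


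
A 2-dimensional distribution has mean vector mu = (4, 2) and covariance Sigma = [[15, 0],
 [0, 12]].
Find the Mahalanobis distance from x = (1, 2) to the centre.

Step 1 — centre the observation: (x - mu) = (-3, 0).

Step 2 — invert Sigma. det(Sigma) = 15·12 - (0)² = 180.
  Sigma^{-1} = (1/det) · [[d, -b], [-b, a]] = [[0.0667, 0],
 [0, 0.0833]].

Step 3 — form the quadratic (x - mu)^T · Sigma^{-1} · (x - mu):
  Sigma^{-1} · (x - mu) = (-0.2, 0).
  (x - mu)^T · [Sigma^{-1} · (x - mu)] = (-3)·(-0.2) + (0)·(0) = 0.6.

Step 4 — take square root: d = √(0.6) ≈ 0.7746.

d(x, mu) = √(0.6) ≈ 0.7746


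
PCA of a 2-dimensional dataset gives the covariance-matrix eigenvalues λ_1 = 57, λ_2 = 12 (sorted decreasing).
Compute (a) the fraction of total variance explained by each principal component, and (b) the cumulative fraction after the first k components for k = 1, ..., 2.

Step 1 — total variance = trace(Sigma) = Σ λ_i = 57 + 12 = 69.

Step 2 — fraction explained by component i = λ_i / Σ λ:
  PC1: 57/69 = 0.8261
  PC2: 12/69 = 0.1739

Step 3 — cumulative fraction after k components = (λ_1 + ... + λ_k) / Σ λ:
  k = 1: 57/69 = 0.8261
  k = 2: (57 + 12)/69 = 69/69 = 1

Summary (fraction, with percent):

explained: PC1 0.8261 (82.61%), PC2 0.1739 (17.39%);  cumulative: 0.8261, 1


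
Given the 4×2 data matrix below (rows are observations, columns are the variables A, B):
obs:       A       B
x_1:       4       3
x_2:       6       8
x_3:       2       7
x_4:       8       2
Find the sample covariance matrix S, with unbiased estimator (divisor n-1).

Step 1 — column means:
  mean(A) = (4 + 6 + 2 + 8) / 4 = 20/4 = 5
  mean(B) = (3 + 8 + 7 + 2) / 4 = 20/4 = 5

Step 2 — sample covariance S[i,j] = (1/(n-1)) · Σ_k (x_{k,i} - mean_i) · (x_{k,j} - mean_j), with n-1 = 3.
  S[A,A] = ((-1)·(-1) + (1)·(1) + (-3)·(-3) + (3)·(3)) / 3 = 20/3 = 6.6667
  S[A,B] = ((-1)·(-2) + (1)·(3) + (-3)·(2) + (3)·(-3)) / 3 = -10/3 = -3.3333
  S[B,B] = ((-2)·(-2) + (3)·(3) + (2)·(2) + (-3)·(-3)) / 3 = 26/3 = 8.6667

S is symmetric (S[j,i] = S[i,j]). Assembling:

S = [[6.6667, -3.3333],
 [-3.3333, 8.6667]]


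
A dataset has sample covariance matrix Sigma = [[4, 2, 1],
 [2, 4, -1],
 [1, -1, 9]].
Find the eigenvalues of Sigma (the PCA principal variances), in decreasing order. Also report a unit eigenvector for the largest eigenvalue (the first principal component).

Step 1 — characteristic polynomial p(λ) = det(λI - Sigma) = λ³ - tr·λ² + c_1·λ - det, where tr = trace, c_1 = sum of the principal 2×2 minors, det = det(Sigma):
  tr = 4 + 4 + 9 = 17,
  c_1 = (4·4 - (2)²) + (4·9 - (1)²) + (4·9 - (-1)²) = 12 + 35 + 35 = 82,
  det = 4·(4·9 - (-1)²) - (2)·((2)·9 - (-1)·(1)) + (1)·((2)·(-1) - 4·(1)) = 4·(35) - (2)·(19) + (1)·(-6) = 96.
  So p(λ) = λ³ - 17λ² + 82λ - 96.
Step 2 — look for an integer root (rational root theorem: any rational root is an integer divisor of 96). Testing λ = 6:
  p(6) = 216 - 612 + 492 - 96 = 0  ✓
  Dividing out (λ - 6): p(λ) = (λ - 6)(λ² - 11λ + 16).
Step 3 — remaining eigenvalues from the quadratic λ² - 11λ + 16 = 0:
  Δ = 11² - 4·16 = 121 - 64 = 57,  λ = (11 ± √57)/2 = (11 ± 7.5498)/2 ≈ 9.2749 or 1.7251.
  Sorted: λ_1 = 9.2749,  λ_2 = 6,  λ_3 = 1.7251  (check: sum = 17 = tr ✓).

Step 4 — unit eigenvector for λ_1 ≈ 9.2749: v spans the null space of (Sigma - λ_1 I), whose rows are
  r_1 = (-5.2749, 2, 1),  r_2 = (2, -5.2749, -1),  r_3 = (1, -1, -0.2749).
  v is orthogonal to every row, so take v ∝ r_1 × r_2 = ((2)·(-1) - (1)·(-5.2749), (1)·(2) - (-5.2749)·(-1), (-5.2749)·(-5.2749) - (2)·(2)) ≈ (3.2749, -3.2749, 23.8248).
  Let u = (3.2749, -3.2749, 23.8248).
  ||u|| = √((3.2749)² + (-3.2749)² + (23.8248)²) = √(589.069) ≈ 24.2707,  v_1 = u/||u|| ≈ (0.1349, -0.1349, 0.9816) (||v_1|| = 1).

λ_1 = 9.2749,  λ_2 = 6,  λ_3 = 1.7251;  v_1 ≈ (0.1349, -0.1349, 0.9816)


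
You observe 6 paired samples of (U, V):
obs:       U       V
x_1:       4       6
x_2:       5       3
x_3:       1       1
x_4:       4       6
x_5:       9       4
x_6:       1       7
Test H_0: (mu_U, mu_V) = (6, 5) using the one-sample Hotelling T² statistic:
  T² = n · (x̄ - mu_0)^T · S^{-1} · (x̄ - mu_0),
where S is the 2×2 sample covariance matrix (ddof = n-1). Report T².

Step 1 — sample mean vector:
  mean(U) = (4 + 5 + 1 + 4 + 9 + 1) / 6 = 24/6 = 4
  mean(V) = (6 + 3 + 1 + 6 + 4 + 7) / 6 = 27/6 = 4.5
  x̄ = (4, 4.5),  deviation x̄ - mu_0 = (4, 4.5) - (6, 5) = (-2, -0.5).

Step 2 — sample covariance matrix, S[i,j] = (1/(n-1)) · Σ_k (x_{k,i} - mean_i) · (x_{k,j} - mean_j), divisor n-1 = 5:
  S[U,U] = ((0)·(0) + (1)·(1) + (-3)·(-3) + (0)·(0) + (5)·(5) + (-3)·(-3)) / 5 = 44/5 = 8.8
  S[U,V] = ((0)·(1.5) + (1)·(-1.5) + (-3)·(-3.5) + (0)·(1.5) + (5)·(-0.5) + (-3)·(2.5)) / 5 = -1/5 = -0.2
  S[V,V] = ((1.5)·(1.5) + (-1.5)·(-1.5) + (-3.5)·(-3.5) + (1.5)·(1.5) + (-0.5)·(-0.5) + (2.5)·(2.5)) / 5 = 25.5/5 = 5.1
  S = [[8.8, -0.2],
 [-0.2, 5.1]].

Step 3 — invert S. det(S) = 8.8·5.1 - (-0.2)² = 44.84.
  S^{-1} = (1/det) · [[d, -b], [-b, a]] = [[0.1137, 0.0045],
 [0.0045, 0.1963]].

Step 4 — quadratic form (x̄ - mu_0)^T · S^{-1} · (x̄ - mu_0):
  S^{-1} · (x̄ - mu_0) = (-0.2297, -0.107),
  (x̄ - mu_0)^T · [...] = (-2)·(-0.2297) + (-0.5)·(-0.107) = 0.5129.

Step 5 — scale by n: T² = 6 · 0.5129 = 3.0776.

T² ≈ 3.0776


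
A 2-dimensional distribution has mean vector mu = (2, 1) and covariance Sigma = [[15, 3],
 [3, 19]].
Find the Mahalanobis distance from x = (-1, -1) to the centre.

Step 1 — centre the observation: (x - mu) = (-3, -2).

Step 2 — invert Sigma. det(Sigma) = 15·19 - (3)² = 276.
  Sigma^{-1} = (1/det) · [[d, -b], [-b, a]] = [[0.0688, -0.0109],
 [-0.0109, 0.0543]].

Step 3 — form the quadratic (x - mu)^T · Sigma^{-1} · (x - mu):
  Sigma^{-1} · (x - mu) = (-0.1848, -0.0761).
  (x - mu)^T · [Sigma^{-1} · (x - mu)] = (-3)·(-0.1848) + (-2)·(-0.0761) = 0.7065.

Step 4 — take square root: d = √(0.7065) ≈ 0.8405.

d(x, mu) = √(0.7065) ≈ 0.8405


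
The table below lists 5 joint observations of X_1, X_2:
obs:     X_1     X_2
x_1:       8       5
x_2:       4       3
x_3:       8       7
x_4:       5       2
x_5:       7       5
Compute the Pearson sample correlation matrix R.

Step 1 — column means:
  mean(X_1) = (8 + 4 + 8 + 5 + 7) / 5 = 32/5 = 6.4
  mean(X_2) = (5 + 3 + 7 + 2 + 5) / 5 = 22/5 = 4.4

Step 2 — sample variances and covariances s[i,j] = (1/(n-1)) · Σ_k (x_{k,i} - mean_i) · (x_{k,j} - mean_j), with n-1 = 4:
  s[X_1,X_1] = ((1.6)·(1.6) + (-2.4)·(-2.4) + (1.6)·(1.6) + (-1.4)·(-1.4) + (0.6)·(0.6)) / 4 = 13.2/4 = 3.3
  s[X_1,X_2] = ((1.6)·(0.6) + (-2.4)·(-1.4) + (1.6)·(2.6) + (-1.4)·(-2.4) + (0.6)·(0.6)) / 4 = 12.2/4 = 3.05
  s[X_2,X_2] = ((0.6)·(0.6) + (-1.4)·(-1.4) + (2.6)·(2.6) + (-2.4)·(-2.4) + (0.6)·(0.6)) / 4 = 15.2/4 = 3.8
  Sample standard deviations s_i = √(s[i,i]):
  s(X_1) = √(3.3) = 1.8166
  s(X_2) = √(3.8) = 1.9494

Step 3 — r_{ij} = s_{ij} / (s_i · s_j):
  r[X_1,X_1] = 1 (diagonal).
  r[X_1,X_2] = 3.05 / (1.8166 · 1.9494) = 3.05 / 3.5412 = 0.8613
  r[X_2,X_2] = 1 (diagonal).

R is symmetric with unit diagonal. Assembling:

R = [[1, 0.8613],
 [0.8613, 1]]


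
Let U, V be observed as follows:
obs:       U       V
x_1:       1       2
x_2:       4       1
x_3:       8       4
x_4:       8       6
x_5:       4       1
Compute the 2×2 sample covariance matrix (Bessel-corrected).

Step 1 — column means:
  mean(U) = (1 + 4 + 8 + 8 + 4) / 5 = 25/5 = 5
  mean(V) = (2 + 1 + 4 + 6 + 1) / 5 = 14/5 = 2.8

Step 2 — sample covariance S[i,j] = (1/(n-1)) · Σ_k (x_{k,i} - mean_i) · (x_{k,j} - mean_j), with n-1 = 4.
  S[U,U] = ((-4)·(-4) + (-1)·(-1) + (3)·(3) + (3)·(3) + (-1)·(-1)) / 4 = 36/4 = 9
  S[U,V] = ((-4)·(-0.8) + (-1)·(-1.8) + (3)·(1.2) + (3)·(3.2) + (-1)·(-1.8)) / 4 = 20/4 = 5
  S[V,V] = ((-0.8)·(-0.8) + (-1.8)·(-1.8) + (1.2)·(1.2) + (3.2)·(3.2) + (-1.8)·(-1.8)) / 4 = 18.8/4 = 4.7

S is symmetric (S[j,i] = S[i,j]). Assembling:

S = [[9, 5],
 [5, 4.7]]


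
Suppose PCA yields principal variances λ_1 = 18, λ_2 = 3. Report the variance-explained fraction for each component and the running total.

Step 1 — total variance = trace(Sigma) = Σ λ_i = 18 + 3 = 21.

Step 2 — fraction explained by component i = λ_i / Σ λ:
  PC1: 18/21 = 0.8571
  PC2: 3/21 = 0.1429

Step 3 — cumulative fraction after k components = (λ_1 + ... + λ_k) / Σ λ:
  k = 1: 18/21 = 0.8571
  k = 2: (18 + 3)/21 = 21/21 = 1

Summary (fraction, with percent):

explained: PC1 0.8571 (85.71%), PC2 0.1429 (14.29%);  cumulative: 0.8571, 1


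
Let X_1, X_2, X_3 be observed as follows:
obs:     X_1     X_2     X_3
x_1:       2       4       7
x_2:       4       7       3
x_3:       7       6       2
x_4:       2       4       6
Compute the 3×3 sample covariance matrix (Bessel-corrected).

Step 1 — column means:
  mean(X_1) = (2 + 4 + 7 + 2) / 4 = 15/4 = 3.75
  mean(X_2) = (4 + 7 + 6 + 4) / 4 = 21/4 = 5.25
  mean(X_3) = (7 + 3 + 2 + 6) / 4 = 18/4 = 4.5

Step 2 — sample covariance S[i,j] = (1/(n-1)) · Σ_k (x_{k,i} - mean_i) · (x_{k,j} - mean_j), with n-1 = 3.
  S[X_1,X_1] = ((-1.75)·(-1.75) + (0.25)·(0.25) + (3.25)·(3.25) + (-1.75)·(-1.75)) / 3 = 16.75/3 = 5.5833
  S[X_1,X_2] = ((-1.75)·(-1.25) + (0.25)·(1.75) + (3.25)·(0.75) + (-1.75)·(-1.25)) / 3 = 7.25/3 = 2.4167
  S[X_1,X_3] = ((-1.75)·(2.5) + (0.25)·(-1.5) + (3.25)·(-2.5) + (-1.75)·(1.5)) / 3 = -15.5/3 = -5.1667
  S[X_2,X_2] = ((-1.25)·(-1.25) + (1.75)·(1.75) + (0.75)·(0.75) + (-1.25)·(-1.25)) / 3 = 6.75/3 = 2.25
  S[X_2,X_3] = ((-1.25)·(2.5) + (1.75)·(-1.5) + (0.75)·(-2.5) + (-1.25)·(1.5)) / 3 = -9.5/3 = -3.1667
  S[X_3,X_3] = ((2.5)·(2.5) + (-1.5)·(-1.5) + (-2.5)·(-2.5) + (1.5)·(1.5)) / 3 = 17/3 = 5.6667

S is symmetric (S[j,i] = S[i,j]). Assembling:

S = [[5.5833, 2.4167, -5.1667],
 [2.4167, 2.25, -3.1667],
 [-5.1667, -3.1667, 5.6667]]


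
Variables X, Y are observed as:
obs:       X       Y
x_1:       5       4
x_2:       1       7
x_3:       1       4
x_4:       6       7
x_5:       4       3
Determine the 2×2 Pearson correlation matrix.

Step 1 — column means:
  mean(X) = (5 + 1 + 1 + 6 + 4) / 5 = 17/5 = 3.4
  mean(Y) = (4 + 7 + 4 + 7 + 3) / 5 = 25/5 = 5

Step 2 — sample variances and covariances s[i,j] = (1/(n-1)) · Σ_k (x_{k,i} - mean_i) · (x_{k,j} - mean_j), with n-1 = 4:
  s[X,X] = ((1.6)·(1.6) + (-2.4)·(-2.4) + (-2.4)·(-2.4) + (2.6)·(2.6) + (0.6)·(0.6)) / 4 = 21.2/4 = 5.3
  s[X,Y] = ((1.6)·(-1) + (-2.4)·(2) + (-2.4)·(-1) + (2.6)·(2) + (0.6)·(-2)) / 4 = 0/4 = 0
  s[Y,Y] = ((-1)·(-1) + (2)·(2) + (-1)·(-1) + (2)·(2) + (-2)·(-2)) / 4 = 14/4 = 3.5
  Sample standard deviations s_i = √(s[i,i]):
  s(X) = √(5.3) = 2.3022
  s(Y) = √(3.5) = 1.8708

Step 3 — r_{ij} = s_{ij} / (s_i · s_j):
  r[X,X] = 1 (diagonal).
  r[X,Y] = 0 / (2.3022 · 1.8708) = 0 / 4.307 = 0
  r[Y,Y] = 1 (diagonal).

R is symmetric with unit diagonal. Assembling:

R = [[1, 0],
 [0, 1]]


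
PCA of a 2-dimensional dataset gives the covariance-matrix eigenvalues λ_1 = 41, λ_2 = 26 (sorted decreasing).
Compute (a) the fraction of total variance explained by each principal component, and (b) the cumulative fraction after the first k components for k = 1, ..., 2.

Step 1 — total variance = trace(Sigma) = Σ λ_i = 41 + 26 = 67.

Step 2 — fraction explained by component i = λ_i / Σ λ:
  PC1: 41/67 = 0.6119
  PC2: 26/67 = 0.3881

Step 3 — cumulative fraction after k components = (λ_1 + ... + λ_k) / Σ λ:
  k = 1: 41/67 = 0.6119
  k = 2: (41 + 26)/67 = 67/67 = 1

Summary (fraction, with percent):

explained: PC1 0.6119 (61.19%), PC2 0.3881 (38.81%);  cumulative: 0.6119, 1


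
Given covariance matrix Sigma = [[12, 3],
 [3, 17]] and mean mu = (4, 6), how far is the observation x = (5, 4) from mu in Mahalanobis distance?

Step 1 — centre the observation: (x - mu) = (1, -2).

Step 2 — invert Sigma. det(Sigma) = 12·17 - (3)² = 195.
  Sigma^{-1} = (1/det) · [[d, -b], [-b, a]] = [[0.0872, -0.0154],
 [-0.0154, 0.0615]].

Step 3 — form the quadratic (x - mu)^T · Sigma^{-1} · (x - mu):
  Sigma^{-1} · (x - mu) = (0.1179, -0.1385).
  (x - mu)^T · [Sigma^{-1} · (x - mu)] = (1)·(0.1179) + (-2)·(-0.1385) = 0.3949.

Step 4 — take square root: d = √(0.3949) ≈ 0.6284.

d(x, mu) = √(0.3949) ≈ 0.6284


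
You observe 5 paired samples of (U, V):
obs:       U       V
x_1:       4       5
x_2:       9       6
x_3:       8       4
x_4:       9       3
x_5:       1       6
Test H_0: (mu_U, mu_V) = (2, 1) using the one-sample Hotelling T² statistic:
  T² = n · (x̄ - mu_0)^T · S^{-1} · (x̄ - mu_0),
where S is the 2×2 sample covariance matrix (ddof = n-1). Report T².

Step 1 — sample mean vector:
  mean(U) = (4 + 9 + 8 + 9 + 1) / 5 = 31/5 = 6.2
  mean(V) = (5 + 6 + 4 + 3 + 6) / 5 = 24/5 = 4.8
  x̄ = (6.2, 4.8),  deviation x̄ - mu_0 = (6.2, 4.8) - (2, 1) = (4.2, 3.8).

Step 2 — sample covariance matrix, S[i,j] = (1/(n-1)) · Σ_k (x_{k,i} - mean_i) · (x_{k,j} - mean_j), divisor n-1 = 4:
  S[U,U] = ((-2.2)·(-2.2) + (2.8)·(2.8) + (1.8)·(1.8) + (2.8)·(2.8) + (-5.2)·(-5.2)) / 4 = 50.8/4 = 12.7
  S[U,V] = ((-2.2)·(0.2) + (2.8)·(1.2) + (1.8)·(-0.8) + (2.8)·(-1.8) + (-5.2)·(1.2)) / 4 = -9.8/4 = -2.45
  S[V,V] = ((0.2)·(0.2) + (1.2)·(1.2) + (-0.8)·(-0.8) + (-1.8)·(-1.8) + (1.2)·(1.2)) / 4 = 6.8/4 = 1.7
  S = [[12.7, -2.45],
 [-2.45, 1.7]].

Step 3 — invert S. det(S) = 12.7·1.7 - (-2.45)² = 15.5875.
  S^{-1} = (1/det) · [[d, -b], [-b, a]] = [[0.1091, 0.1572],
 [0.1572, 0.8148]].

Step 4 — quadratic form (x̄ - mu_0)^T · S^{-1} · (x̄ - mu_0):
  S^{-1} · (x̄ - mu_0) = (1.0553, 3.7562),
  (x̄ - mu_0)^T · [...] = (4.2)·(1.0553) + (3.8)·(3.7562) = 18.706.

Step 5 — scale by n: T² = 5 · 18.706 = 93.5301.

T² ≈ 93.5301


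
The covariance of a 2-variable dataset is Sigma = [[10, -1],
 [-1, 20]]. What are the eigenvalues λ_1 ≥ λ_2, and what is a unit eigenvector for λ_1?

Step 1 — characteristic polynomial of 2×2 Sigma:
  det(Sigma - λI) = λ² - trace · λ + det = 0.
  trace = 10 + 20 = 30, det = 10·20 - (-1)² = 199.
Step 2 — discriminant:
  Δ = trace² - 4·det = 900 - 796 = 104.
Step 3 — eigenvalues:
  λ = (trace ± √Δ)/2 = (30 ± 10.198)/2,
  λ_1 = 20.099,  λ_2 = 9.901.

Step 4 — unit eigenvector for λ_1: solve (Sigma - λ_1 I)v = 0. First row:
  (10 - 20.099)·v_x + (-1)·v_y = 0, i.e. (-10.099)·v_x + (-1)·v_y = 0,
  so v ∝ (b, λ_1 - a) = (-1, 10.099); multiply by -1 so the first entry is positive: u = (1, -10.099).
  ||u|| = √((1)² + (-10.099)²) = √(102.9902) ≈ 10.1484,
  v_1 = u/||u|| ≈ (0.0985, -0.9951) (||v_1|| = 1).

λ_1 = 20.099,  λ_2 = 9.901;  v_1 ≈ (0.0985, -0.9951)


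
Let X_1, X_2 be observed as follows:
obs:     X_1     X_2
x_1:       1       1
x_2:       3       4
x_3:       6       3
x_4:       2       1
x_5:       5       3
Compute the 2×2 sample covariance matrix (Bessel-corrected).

Step 1 — column means:
  mean(X_1) = (1 + 3 + 6 + 2 + 5) / 5 = 17/5 = 3.4
  mean(X_2) = (1 + 4 + 3 + 1 + 3) / 5 = 12/5 = 2.4

Step 2 — sample covariance S[i,j] = (1/(n-1)) · Σ_k (x_{k,i} - mean_i) · (x_{k,j} - mean_j), with n-1 = 4.
  S[X_1,X_1] = ((-2.4)·(-2.4) + (-0.4)·(-0.4) + (2.6)·(2.6) + (-1.4)·(-1.4) + (1.6)·(1.6)) / 4 = 17.2/4 = 4.3
  S[X_1,X_2] = ((-2.4)·(-1.4) + (-0.4)·(1.6) + (2.6)·(0.6) + (-1.4)·(-1.4) + (1.6)·(0.6)) / 4 = 7.2/4 = 1.8
  S[X_2,X_2] = ((-1.4)·(-1.4) + (1.6)·(1.6) + (0.6)·(0.6) + (-1.4)·(-1.4) + (0.6)·(0.6)) / 4 = 7.2/4 = 1.8

S is symmetric (S[j,i] = S[i,j]). Assembling:

S = [[4.3, 1.8],
 [1.8, 1.8]]


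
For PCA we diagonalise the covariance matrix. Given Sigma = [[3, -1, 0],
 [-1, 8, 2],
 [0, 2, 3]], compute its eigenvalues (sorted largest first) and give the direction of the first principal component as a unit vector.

Step 1 — characteristic polynomial p(λ) = det(λI - Sigma) = λ³ - tr·λ² + c_1·λ - det, where tr = trace, c_1 = sum of the principal 2×2 minors, det = det(Sigma):
  tr = 3 + 8 + 3 = 14,
  c_1 = (3·8 - (-1)²) + (3·3 - (0)²) + (8·3 - (2)²) = 23 + 9 + 20 = 52,
  det = 3·(8·3 - (2)²) - (-1)·((-1)·3 - (2)·(0)) + (0)·((-1)·(2) - 8·(0)) = 3·(20) - (-1)·(-3) + (0)·(-2) = 57.
  So p(λ) = λ³ - 14λ² + 52λ - 57.
Step 2 — look for an integer root (rational root theorem: any rational root is an integer divisor of 57). Testing λ = 3:
  p(3) = 27 - 126 + 156 - 57 = 0  ✓
  Dividing out (λ - 3): p(λ) = (λ - 3)(λ² - 11λ + 19).
Step 3 — remaining eigenvalues from the quadratic λ² - 11λ + 19 = 0:
  Δ = 11² - 4·19 = 121 - 76 = 45,  λ = (11 ± √45)/2 = (11 ± 6.7082)/2 ≈ 8.8541 or 2.1459.
  Sorted: λ_1 = 8.8541,  λ_2 = 3,  λ_3 = 2.1459  (check: sum = 14 = tr ✓).

Step 4 — unit eigenvector for λ_1 ≈ 8.8541: v spans the null space of (Sigma - λ_1 I), whose rows are
  r_1 = (-5.8541, -1, 0),  r_2 = (-1, -0.8541, 2),  r_3 = (0, 2, -5.8541).
  v is orthogonal to every row, so take v ∝ r_1 × r_2 = ((-1)·(2) - (0)·(-0.8541), (0)·(-1) - (-5.8541)·(2), (-5.8541)·(-0.8541) - (-1)·(-1)) ≈ (-2, 11.7082, 4).
  Rescale (multiply by -1 so the first nonzero entry is positive): u = (2, -11.7082, -4).
  ||u|| = √((2)² + (-11.7082)² + (-4)²) = √(157.082) ≈ 12.5332,  v_1 = u/||u|| ≈ (0.1596, -0.9342, -0.3192) (||v_1|| = 1).

λ_1 = 8.8541,  λ_2 = 3,  λ_3 = 2.1459;  v_1 ≈ (0.1596, -0.9342, -0.3192)


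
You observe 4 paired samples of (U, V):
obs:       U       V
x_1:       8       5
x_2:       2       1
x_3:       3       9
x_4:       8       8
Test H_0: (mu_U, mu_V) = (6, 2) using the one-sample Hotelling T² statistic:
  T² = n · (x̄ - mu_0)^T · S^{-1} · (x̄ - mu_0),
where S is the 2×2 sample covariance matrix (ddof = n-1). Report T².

Step 1 — sample mean vector:
  mean(U) = (8 + 2 + 3 + 8) / 4 = 21/4 = 5.25
  mean(V) = (5 + 1 + 9 + 8) / 4 = 23/4 = 5.75
  x̄ = (5.25, 5.75),  deviation x̄ - mu_0 = (5.25, 5.75) - (6, 2) = (-0.75, 3.75).

Step 2 — sample covariance matrix, S[i,j] = (1/(n-1)) · Σ_k (x_{k,i} - mean_i) · (x_{k,j} - mean_j), divisor n-1 = 3:
  S[U,U] = ((2.75)·(2.75) + (-3.25)·(-3.25) + (-2.25)·(-2.25) + (2.75)·(2.75)) / 3 = 30.75/3 = 10.25
  S[U,V] = ((2.75)·(-0.75) + (-3.25)·(-4.75) + (-2.25)·(3.25) + (2.75)·(2.25)) / 3 = 12.25/3 = 4.0833
  S[V,V] = ((-0.75)·(-0.75) + (-4.75)·(-4.75) + (3.25)·(3.25) + (2.25)·(2.25)) / 3 = 38.75/3 = 12.9167
  S = [[10.25, 4.0833],
 [4.0833, 12.9167]].

Step 3 — invert S. det(S) = 10.25·12.9167 - (4.0833)² = 115.7222.
  S^{-1} = (1/det) · [[d, -b], [-b, a]] = [[0.1116, -0.0353],
 [-0.0353, 0.0886]].

Step 4 — quadratic form (x̄ - mu_0)^T · S^{-1} · (x̄ - mu_0):
  S^{-1} · (x̄ - mu_0) = (-0.216, 0.3586),
  (x̄ - mu_0)^T · [...] = (-0.75)·(-0.216) + (3.75)·(0.3586) = 1.5068.

Step 5 — scale by n: T² = 4 · 1.5068 = 6.0274.

T² ≈ 6.0274


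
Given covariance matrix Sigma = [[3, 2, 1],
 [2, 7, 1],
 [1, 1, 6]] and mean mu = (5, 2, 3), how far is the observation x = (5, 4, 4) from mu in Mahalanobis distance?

Step 1 — centre the observation: (x - mu) = (0, 2, 1).

Step 2 — invert Sigma (cofactor / det for 3×3, or solve directly):
  Sigma^{-1} = [[0.4271, -0.1146, -0.0521],
 [-0.1146, 0.1771, -0.0104],
 [-0.0521, -0.0104, 0.1771]].

Step 3 — form the quadratic (x - mu)^T · Sigma^{-1} · (x - mu):
  Sigma^{-1} · (x - mu) = (-0.2812, 0.3438, 0.1562).
  (x - mu)^T · [Sigma^{-1} · (x - mu)] = (0)·(-0.2812) + (2)·(0.3438) + (1)·(0.1562) = 0.8438.

Step 4 — take square root: d = √(0.8438) ≈ 0.9186.

d(x, mu) = √(0.8438) ≈ 0.9186


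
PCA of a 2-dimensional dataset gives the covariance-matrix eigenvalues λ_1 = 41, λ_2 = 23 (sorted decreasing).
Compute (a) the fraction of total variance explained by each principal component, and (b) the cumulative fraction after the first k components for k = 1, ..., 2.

Step 1 — total variance = trace(Sigma) = Σ λ_i = 41 + 23 = 64.

Step 2 — fraction explained by component i = λ_i / Σ λ:
  PC1: 41/64 = 0.6406
  PC2: 23/64 = 0.3594

Step 3 — cumulative fraction after k components = (λ_1 + ... + λ_k) / Σ λ:
  k = 1: 41/64 = 0.6406
  k = 2: (41 + 23)/64 = 64/64 = 1

Summary (fraction, with percent):

explained: PC1 0.6406 (64.06%), PC2 0.3594 (35.94%);  cumulative: 0.6406, 1


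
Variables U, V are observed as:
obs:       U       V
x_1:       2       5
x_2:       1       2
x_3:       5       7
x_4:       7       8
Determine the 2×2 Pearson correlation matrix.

Step 1 — column means:
  mean(U) = (2 + 1 + 5 + 7) / 4 = 15/4 = 3.75
  mean(V) = (5 + 2 + 7 + 8) / 4 = 22/4 = 5.5

Step 2 — sample variances and covariances s[i,j] = (1/(n-1)) · Σ_k (x_{k,i} - mean_i) · (x_{k,j} - mean_j), with n-1 = 3:
  s[U,U] = ((-1.75)·(-1.75) + (-2.75)·(-2.75) + (1.25)·(1.25) + (3.25)·(3.25)) / 3 = 22.75/3 = 7.5833
  s[U,V] = ((-1.75)·(-0.5) + (-2.75)·(-3.5) + (1.25)·(1.5) + (3.25)·(2.5)) / 3 = 20.5/3 = 6.8333
  s[V,V] = ((-0.5)·(-0.5) + (-3.5)·(-3.5) + (1.5)·(1.5) + (2.5)·(2.5)) / 3 = 21/3 = 7
  Sample standard deviations s_i = √(s[i,i]):
  s(U) = √(7.5833) = 2.7538
  s(V) = √(7) = 2.6458

Step 3 — r_{ij} = s_{ij} / (s_i · s_j):
  r[U,U] = 1 (diagonal).
  r[U,V] = 6.8333 / (2.7538 · 2.6458) = 6.8333 / 7.2858 = 0.9379
  r[V,V] = 1 (diagonal).

R is symmetric with unit diagonal. Assembling:

R = [[1, 0.9379],
 [0.9379, 1]]


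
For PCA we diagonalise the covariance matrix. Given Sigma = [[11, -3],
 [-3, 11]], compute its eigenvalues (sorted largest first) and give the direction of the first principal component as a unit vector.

Step 1 — characteristic polynomial of 2×2 Sigma:
  det(Sigma - λI) = λ² - trace · λ + det = 0.
  trace = 11 + 11 = 22, det = 11·11 - (-3)² = 112.
Step 2 — discriminant:
  Δ = trace² - 4·det = 484 - 448 = 36.
Step 3 — eigenvalues:
  λ = (trace ± √Δ)/2 = (22 ± 6)/2,
  λ_1 = 14,  λ_2 = 8.

Step 4 — unit eigenvector for λ_1: solve (Sigma - λ_1 I)v = 0. First row:
  (11 - 14)·v_x + (-3)·v_y = 0, i.e. (-3)·v_x + (-3)·v_y = 0,
  so v ∝ (b, λ_1 - a) = (-3, 3); multiply by -1 so the first entry is positive: u = (3, -3).
  ||u|| = √((3)² + (-3)²) = √(18) ≈ 4.2426,
  v_1 = u/||u|| ≈ (0.7071, -0.7071) (||v_1|| = 1).

λ_1 = 14,  λ_2 = 8;  v_1 ≈ (0.7071, -0.7071)


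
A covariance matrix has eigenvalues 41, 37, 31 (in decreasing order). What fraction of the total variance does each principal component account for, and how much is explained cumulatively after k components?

Step 1 — total variance = trace(Sigma) = Σ λ_i = 41 + 37 + 31 = 109.

Step 2 — fraction explained by component i = λ_i / Σ λ:
  PC1: 41/109 = 0.3761
  PC2: 37/109 = 0.3394
  PC3: 31/109 = 0.2844

Step 3 — cumulative fraction after k components = (λ_1 + ... + λ_k) / Σ λ:
  k = 1: 41/109 = 0.3761
  k = 2: (41 + 37)/109 = 78/109 = 0.7156
  k = 3: (41 + 37 + 31)/109 = 109/109 = 1

Summary (fraction, with percent):

explained: PC1 0.3761 (37.61%), PC2 0.3394 (33.94%), PC3 0.2844 (28.44%);  cumulative: 0.3761, 0.7156, 1


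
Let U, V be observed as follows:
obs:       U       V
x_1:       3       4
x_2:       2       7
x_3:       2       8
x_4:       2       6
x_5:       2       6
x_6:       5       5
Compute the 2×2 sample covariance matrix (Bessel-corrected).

Step 1 — column means:
  mean(U) = (3 + 2 + 2 + 2 + 2 + 5) / 6 = 16/6 = 2.6667
  mean(V) = (4 + 7 + 8 + 6 + 6 + 5) / 6 = 36/6 = 6

Step 2 — sample covariance S[i,j] = (1/(n-1)) · Σ_k (x_{k,i} - mean_i) · (x_{k,j} - mean_j), with n-1 = 5.
  S[U,U] = ((0.3333)·(0.3333) + (-0.6667)·(-0.6667) + (-0.6667)·(-0.6667) + (-0.6667)·(-0.6667) + (-0.6667)·(-0.6667) + (2.3333)·(2.3333)) / 5 = 7.3333/5 = 1.4667
  S[U,V] = ((0.3333)·(-2) + (-0.6667)·(1) + (-0.6667)·(2) + (-0.6667)·(0) + (-0.6667)·(0) + (2.3333)·(-1)) / 5 = -5/5 = -1
  S[V,V] = ((-2)·(-2) + (1)·(1) + (2)·(2) + (0)·(0) + (0)·(0) + (-1)·(-1)) / 5 = 10/5 = 2

S is symmetric (S[j,i] = S[i,j]). Assembling:

S = [[1.4667, -1],
 [-1, 2]]


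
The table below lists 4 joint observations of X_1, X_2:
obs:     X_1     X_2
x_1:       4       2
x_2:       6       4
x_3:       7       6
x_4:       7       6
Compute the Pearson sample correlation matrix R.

Step 1 — column means:
  mean(X_1) = (4 + 6 + 7 + 7) / 4 = 24/4 = 6
  mean(X_2) = (2 + 4 + 6 + 6) / 4 = 18/4 = 4.5

Step 2 — sample variances and covariances s[i,j] = (1/(n-1)) · Σ_k (x_{k,i} - mean_i) · (x_{k,j} - mean_j), with n-1 = 3:
  s[X_1,X_1] = ((-2)·(-2) + (0)·(0) + (1)·(1) + (1)·(1)) / 3 = 6/3 = 2
  s[X_1,X_2] = ((-2)·(-2.5) + (0)·(-0.5) + (1)·(1.5) + (1)·(1.5)) / 3 = 8/3 = 2.6667
  s[X_2,X_2] = ((-2.5)·(-2.5) + (-0.5)·(-0.5) + (1.5)·(1.5) + (1.5)·(1.5)) / 3 = 11/3 = 3.6667
  Sample standard deviations s_i = √(s[i,i]):
  s(X_1) = √(2) = 1.4142
  s(X_2) = √(3.6667) = 1.9149

Step 3 — r_{ij} = s_{ij} / (s_i · s_j):
  r[X_1,X_1] = 1 (diagonal).
  r[X_1,X_2] = 2.6667 / (1.4142 · 1.9149) = 2.6667 / 2.708 = 0.9847
  r[X_2,X_2] = 1 (diagonal).

R is symmetric with unit diagonal. Assembling:

R = [[1, 0.9847],
 [0.9847, 1]]


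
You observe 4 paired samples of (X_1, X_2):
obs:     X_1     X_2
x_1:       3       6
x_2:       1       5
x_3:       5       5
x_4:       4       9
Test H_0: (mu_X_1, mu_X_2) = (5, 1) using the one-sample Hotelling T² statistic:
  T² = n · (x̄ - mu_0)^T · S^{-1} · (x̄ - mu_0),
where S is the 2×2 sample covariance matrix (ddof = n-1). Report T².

Step 1 — sample mean vector:
  mean(X_1) = (3 + 1 + 5 + 4) / 4 = 13/4 = 3.25
  mean(X_2) = (6 + 5 + 5 + 9) / 4 = 25/4 = 6.25
  x̄ = (3.25, 6.25),  deviation x̄ - mu_0 = (3.25, 6.25) - (5, 1) = (-1.75, 5.25).

Step 2 — sample covariance matrix, S[i,j] = (1/(n-1)) · Σ_k (x_{k,i} - mean_i) · (x_{k,j} - mean_j), divisor n-1 = 3:
  S[X_1,X_1] = ((-0.25)·(-0.25) + (-2.25)·(-2.25) + (1.75)·(1.75) + (0.75)·(0.75)) / 3 = 8.75/3 = 2.9167
  S[X_1,X_2] = ((-0.25)·(-0.25) + (-2.25)·(-1.25) + (1.75)·(-1.25) + (0.75)·(2.75)) / 3 = 2.75/3 = 0.9167
  S[X_2,X_2] = ((-0.25)·(-0.25) + (-1.25)·(-1.25) + (-1.25)·(-1.25) + (2.75)·(2.75)) / 3 = 10.75/3 = 3.5833
  S = [[2.9167, 0.9167],
 [0.9167, 3.5833]].

Step 3 — invert S. det(S) = 2.9167·3.5833 - (0.9167)² = 9.6111.
  S^{-1} = (1/det) · [[d, -b], [-b, a]] = [[0.3728, -0.0954],
 [-0.0954, 0.3035]].

Step 4 — quadratic form (x̄ - mu_0)^T · S^{-1} · (x̄ - mu_0):
  S^{-1} · (x̄ - mu_0) = (-1.1532, 1.7601),
  (x̄ - mu_0)^T · [...] = (-1.75)·(-1.1532) + (5.25)·(1.7601) = 11.2587.

Step 5 — scale by n: T² = 4 · 11.2587 = 45.0347.

T² ≈ 45.0347


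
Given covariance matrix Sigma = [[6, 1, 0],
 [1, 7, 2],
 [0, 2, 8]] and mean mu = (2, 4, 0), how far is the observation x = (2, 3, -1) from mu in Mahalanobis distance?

Step 1 — centre the observation: (x - mu) = (0, -1, -1).

Step 2 — invert Sigma (cofactor / det for 3×3, or solve directly):
  Sigma^{-1} = [[0.1711, -0.0263, 0.0066],
 [-0.0263, 0.1579, -0.0395],
 [0.0066, -0.0395, 0.1349]].

Step 3 — form the quadratic (x - mu)^T · Sigma^{-1} · (x - mu):
  Sigma^{-1} · (x - mu) = (0.0197, -0.1184, -0.0954).
  (x - mu)^T · [Sigma^{-1} · (x - mu)] = (0)·(0.0197) + (-1)·(-0.1184) + (-1)·(-0.0954) = 0.2138.

Step 4 — take square root: d = √(0.2138) ≈ 0.4624.

d(x, mu) = √(0.2138) ≈ 0.4624


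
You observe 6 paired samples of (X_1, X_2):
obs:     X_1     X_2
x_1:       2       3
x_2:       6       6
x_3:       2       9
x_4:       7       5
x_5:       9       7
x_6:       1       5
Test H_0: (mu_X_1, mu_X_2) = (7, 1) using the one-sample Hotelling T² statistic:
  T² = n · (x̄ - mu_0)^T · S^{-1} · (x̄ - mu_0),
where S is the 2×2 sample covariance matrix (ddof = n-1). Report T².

Step 1 — sample mean vector:
  mean(X_1) = (2 + 6 + 2 + 7 + 9 + 1) / 6 = 27/6 = 4.5
  mean(X_2) = (3 + 6 + 9 + 5 + 7 + 5) / 6 = 35/6 = 5.8333
  x̄ = (4.5, 5.8333),  deviation x̄ - mu_0 = (4.5, 5.8333) - (7, 1) = (-2.5, 4.8333).

Step 2 — sample covariance matrix, S[i,j] = (1/(n-1)) · Σ_k (x_{k,i} - mean_i) · (x_{k,j} - mean_j), divisor n-1 = 5:
  S[X_1,X_1] = ((-2.5)·(-2.5) + (1.5)·(1.5) + (-2.5)·(-2.5) + (2.5)·(2.5) + (4.5)·(4.5) + (-3.5)·(-3.5)) / 5 = 53.5/5 = 10.7
  S[X_1,X_2] = ((-2.5)·(-2.8333) + (1.5)·(0.1667) + (-2.5)·(3.1667) + (2.5)·(-0.8333) + (4.5)·(1.1667) + (-3.5)·(-0.8333)) / 5 = 5.5/5 = 1.1
  S[X_2,X_2] = ((-2.8333)·(-2.8333) + (0.1667)·(0.1667) + (3.1667)·(3.1667) + (-0.8333)·(-0.8333) + (1.1667)·(1.1667) + (-0.8333)·(-0.8333)) / 5 = 20.8333/5 = 4.1667
  S = [[10.7, 1.1],
 [1.1, 4.1667]].

Step 3 — invert S. det(S) = 10.7·4.1667 - (1.1)² = 43.3733.
  S^{-1} = (1/det) · [[d, -b], [-b, a]] = [[0.0961, -0.0254],
 [-0.0254, 0.2467]].

Step 4 — quadratic form (x̄ - mu_0)^T · S^{-1} · (x̄ - mu_0):
  S^{-1} · (x̄ - mu_0) = (-0.3627, 1.2558),
  (x̄ - mu_0)^T · [...] = (-2.5)·(-0.3627) + (4.8333)·(1.2558) = 6.9764.

Step 5 — scale by n: T² = 6 · 6.9764 = 41.8583.

T² ≈ 41.8583


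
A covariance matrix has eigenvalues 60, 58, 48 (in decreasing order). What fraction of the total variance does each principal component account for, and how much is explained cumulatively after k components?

Step 1 — total variance = trace(Sigma) = Σ λ_i = 60 + 58 + 48 = 166.

Step 2 — fraction explained by component i = λ_i / Σ λ:
  PC1: 60/166 = 0.3614
  PC2: 58/166 = 0.3494
  PC3: 48/166 = 0.2892

Step 3 — cumulative fraction after k components = (λ_1 + ... + λ_k) / Σ λ:
  k = 1: 60/166 = 0.3614
  k = 2: (60 + 58)/166 = 118/166 = 0.7108
  k = 3: (60 + 58 + 48)/166 = 166/166 = 1

Summary (fraction, with percent):

explained: PC1 0.3614 (36.14%), PC2 0.3494 (34.94%), PC3 0.2892 (28.92%);  cumulative: 0.3614, 0.7108, 1


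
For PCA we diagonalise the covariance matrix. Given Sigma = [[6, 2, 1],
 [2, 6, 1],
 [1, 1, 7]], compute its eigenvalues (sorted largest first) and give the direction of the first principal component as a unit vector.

Step 1 — characteristic polynomial p(λ) = det(λI - Sigma) = λ³ - tr·λ² + c_1·λ - det, where tr = trace, c_1 = sum of the principal 2×2 minors, det = det(Sigma):
  tr = 6 + 6 + 7 = 19,
  c_1 = (6·6 - (2)²) + (6·7 - (1)²) + (6·7 - (1)²) = 32 + 41 + 41 = 114,
  det = 6·(6·7 - (1)²) - (2)·((2)·7 - (1)·(1)) + (1)·((2)·(1) - 6·(1)) = 6·(41) - (2)·(13) + (1)·(-4) = 216.
  So p(λ) = λ³ - 19λ² + 114λ - 216.
Step 2 — look for an integer root (rational root theorem: any rational root is an integer divisor of 216). Testing λ = 4:
  p(4) = 64 - 304 + 456 - 216 = 0  ✓
  Dividing out (λ - 4): p(λ) = (λ - 4)(λ² - 15λ + 54).
Step 3 — remaining eigenvalues from the quadratic λ² - 15λ + 54 = 0:
  Δ = 15² - 4·54 = 225 - 216 = 9,  λ = (15 ± √9)/2 = (15 ± 3)/2 = 9 or 6.
  Sorted: λ_1 = 9,  λ_2 = 6,  λ_3 = 4  (check: sum = 19 = tr ✓).

Step 4 — unit eigenvector for λ_1 = 9: v spans the null space of (Sigma - λ_1 I), whose rows are
  r_1 = (-3, 2, 1),  r_2 = (2, -3, 1),  r_3 = (1, 1, -2).
  v is orthogonal to every row, so take v ∝ r_1 × r_2 = ((2)·(1) - (1)·(-3), (1)·(2) - (-3)·(1), (-3)·(-3) - (2)·(2)) = (5, 5, 5).
  Rescale (divide by 5): u = (1, 1, 1).
  ||u|| = √((1)² + (1)² + (1)²) = √(3) ≈ 1.7321,  v_1 = u/||u|| ≈ (0.5774, 0.5774, 0.5774) (||v_1|| = 1).

λ_1 = 9,  λ_2 = 6,  λ_3 = 4;  v_1 ≈ (0.5774, 0.5774, 0.5774)


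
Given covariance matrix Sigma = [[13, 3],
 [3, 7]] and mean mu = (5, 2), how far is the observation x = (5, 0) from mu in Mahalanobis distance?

Step 1 — centre the observation: (x - mu) = (0, -2).

Step 2 — invert Sigma. det(Sigma) = 13·7 - (3)² = 82.
  Sigma^{-1} = (1/det) · [[d, -b], [-b, a]] = [[0.0854, -0.0366],
 [-0.0366, 0.1585]].

Step 3 — form the quadratic (x - mu)^T · Sigma^{-1} · (x - mu):
  Sigma^{-1} · (x - mu) = (0.0732, -0.3171).
  (x - mu)^T · [Sigma^{-1} · (x - mu)] = (0)·(0.0732) + (-2)·(-0.3171) = 0.6341.

Step 4 — take square root: d = √(0.6341) ≈ 0.7963.

d(x, mu) = √(0.6341) ≈ 0.7963


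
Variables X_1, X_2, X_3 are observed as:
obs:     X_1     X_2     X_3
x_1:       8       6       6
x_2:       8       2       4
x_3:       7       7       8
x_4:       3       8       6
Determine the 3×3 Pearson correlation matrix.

Step 1 — column means:
  mean(X_1) = (8 + 8 + 7 + 3) / 4 = 26/4 = 6.5
  mean(X_2) = (6 + 2 + 7 + 8) / 4 = 23/4 = 5.75
  mean(X_3) = (6 + 4 + 8 + 6) / 4 = 24/4 = 6

Step 2 — sample variances and covariances s[i,j] = (1/(n-1)) · Σ_k (x_{k,i} - mean_i) · (x_{k,j} - mean_j), with n-1 = 3:
  s[X_1,X_1] = ((1.5)·(1.5) + (1.5)·(1.5) + (0.5)·(0.5) + (-3.5)·(-3.5)) / 3 = 17/3 = 5.6667
  s[X_1,X_2] = ((1.5)·(0.25) + (1.5)·(-3.75) + (0.5)·(1.25) + (-3.5)·(2.25)) / 3 = -12.5/3 = -4.1667
  s[X_1,X_3] = ((1.5)·(0) + (1.5)·(-2) + (0.5)·(2) + (-3.5)·(0)) / 3 = -2/3 = -0.6667
  s[X_2,X_2] = ((0.25)·(0.25) + (-3.75)·(-3.75) + (1.25)·(1.25) + (2.25)·(2.25)) / 3 = 20.75/3 = 6.9167
  s[X_2,X_3] = ((0.25)·(0) + (-3.75)·(-2) + (1.25)·(2) + (2.25)·(0)) / 3 = 10/3 = 3.3333
  s[X_3,X_3] = ((0)·(0) + (-2)·(-2) + (2)·(2) + (0)·(0)) / 3 = 8/3 = 2.6667
  Sample standard deviations s_i = √(s[i,i]):
  s(X_1) = √(5.6667) = 2.3805
  s(X_2) = √(6.9167) = 2.63
  s(X_3) = √(2.6667) = 1.633

Step 3 — r_{ij} = s_{ij} / (s_i · s_j):
  r[X_1,X_1] = 1 (diagonal).
  r[X_1,X_2] = -4.1667 / (2.3805 · 2.63) = -4.1667 / 6.2605 = -0.6655
  r[X_1,X_3] = -0.6667 / (2.3805 · 1.633) = -0.6667 / 3.8873 = -0.1715
  r[X_2,X_2] = 1 (diagonal).
  r[X_2,X_3] = 3.3333 / (2.63 · 1.633) = 3.3333 / 4.2947 = 0.7762
  r[X_3,X_3] = 1 (diagonal).

R is symmetric with unit diagonal. Assembling:

R = [[1, -0.6655, -0.1715],
 [-0.6655, 1, 0.7762],
 [-0.1715, 0.7762, 1]]
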